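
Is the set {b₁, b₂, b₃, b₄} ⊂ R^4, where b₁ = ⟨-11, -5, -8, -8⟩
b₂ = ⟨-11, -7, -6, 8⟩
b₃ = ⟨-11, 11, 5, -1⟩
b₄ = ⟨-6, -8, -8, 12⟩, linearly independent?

linearly independent

Form the 4×4 matrix with these as columns; its determinant is 9988.
A nonzero determinant means the columns are linearly independent.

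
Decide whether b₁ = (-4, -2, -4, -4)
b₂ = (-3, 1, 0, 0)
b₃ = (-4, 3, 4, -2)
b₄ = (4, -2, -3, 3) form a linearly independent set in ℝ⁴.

The matrix [b₁|b₂|b₃|b₄] has determinant 12.
A nonzero determinant means the columns are linearly independent.

linearly independent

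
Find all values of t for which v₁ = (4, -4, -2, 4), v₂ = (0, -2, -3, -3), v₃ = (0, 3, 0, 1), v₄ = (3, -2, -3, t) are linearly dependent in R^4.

The vectors are dependent exactly when the determinant of the matrix with rows v₁, v₂, v₃, v₄ vanishes.
The determinant works out to 36*t - 78.
This vanishes exactly when t = 13/6.

t = 13/6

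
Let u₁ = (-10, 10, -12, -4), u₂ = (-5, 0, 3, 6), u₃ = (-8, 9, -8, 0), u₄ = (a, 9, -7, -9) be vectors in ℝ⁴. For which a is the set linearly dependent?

Place the vectors as rows of a 4×4 matrix; dependence ⇔ determinant zero.
Cofactor expansion gives det = 60*a - 1290.
Solving 60*a - 1290 = 0 yields a = 43/2.

a = 43/2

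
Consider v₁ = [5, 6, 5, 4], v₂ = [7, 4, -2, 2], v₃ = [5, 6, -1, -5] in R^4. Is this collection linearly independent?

linearly independent

Row-reduce the matrix whose columns are v₁, v₂, v₃.
The reduction yields 3 nonzero rows, so the rank is 3.
Since rank = 3 (the number of vectors), the set is linearly independent.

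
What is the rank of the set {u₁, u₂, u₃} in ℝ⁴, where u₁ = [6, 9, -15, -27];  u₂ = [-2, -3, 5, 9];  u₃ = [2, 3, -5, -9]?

Apply Gaussian elimination to the matrix whose rows are u₁, u₂, u₃.
Reduction leaves 1 leading entry, giving rank 1.

1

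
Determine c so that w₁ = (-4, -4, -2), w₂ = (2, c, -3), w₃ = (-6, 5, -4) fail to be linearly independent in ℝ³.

Dependence holds iff the 3×3 matrix [w₁ w₂ w₃] is singular.
Expanding, det = 4*c - 184.
This vanishes exactly when c = 46.

c = 46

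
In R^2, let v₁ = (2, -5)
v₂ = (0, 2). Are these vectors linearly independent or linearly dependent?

linearly independent

Place the vectors as rows of a 2×2 matrix and reduce to echelon form.
The reduction yields 2 nonzero rows, so the rank is 2.
Since rank = 2 (the number of vectors), the set is linearly independent.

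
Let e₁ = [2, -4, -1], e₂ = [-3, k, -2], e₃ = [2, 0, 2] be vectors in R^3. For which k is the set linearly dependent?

k = 4/3

Place the vectors as rows of a 3×3 matrix; dependence ⇔ determinant zero.
Expanding, det = 6*k - 8.
This vanishes exactly when k = 4/3.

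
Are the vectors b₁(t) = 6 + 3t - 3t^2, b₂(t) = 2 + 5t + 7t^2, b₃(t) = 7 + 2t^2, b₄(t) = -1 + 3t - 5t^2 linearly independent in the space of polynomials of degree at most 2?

Take coordinates with respect to the standard basis {1, t, t^2}.
There are 4 vectors in a 3-dimensional space, so they cannot be linearly independent.

linearly dependent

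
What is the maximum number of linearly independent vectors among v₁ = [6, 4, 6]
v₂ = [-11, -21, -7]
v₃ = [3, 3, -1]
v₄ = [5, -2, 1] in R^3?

3

Put the 3×4 matrix [v₁|v₂|v₃|v₄] into echelon form.
There are 3 pivot columns, so rank = 3.
(With 4 elements in a 3-dimensional space the rank is at most 3.)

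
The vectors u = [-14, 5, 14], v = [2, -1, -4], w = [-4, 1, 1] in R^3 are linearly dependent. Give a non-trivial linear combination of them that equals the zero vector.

Set up α₁u + … + α₃w = 0 and solve the homogeneous system.
The free variable yields coefficients (1, 3, -2) (any nonzero multiple also works).

u + 3v - 2w = 0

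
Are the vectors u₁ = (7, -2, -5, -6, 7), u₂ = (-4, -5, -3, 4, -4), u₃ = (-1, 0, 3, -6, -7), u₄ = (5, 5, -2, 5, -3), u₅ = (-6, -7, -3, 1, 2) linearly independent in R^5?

linearly independent

Row-reduce the matrix whose columns are u₁, u₂, u₃, u₄, u₅.
The reduction yields 5 nonzero rows, so the rank is 5.
Since rank = 5 (the number of vectors), the set is linearly independent.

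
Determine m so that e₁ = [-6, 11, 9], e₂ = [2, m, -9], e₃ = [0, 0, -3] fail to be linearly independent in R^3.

Dependence holds iff the 3×3 matrix [e₁ e₂ e₃] is singular.
Cofactor expansion gives det = 18*m + 66.
Setting this to zero gives m = -11/3.

m = -11/3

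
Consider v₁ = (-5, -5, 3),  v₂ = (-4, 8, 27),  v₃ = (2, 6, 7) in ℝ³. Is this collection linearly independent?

linearly dependent

Form the 3×3 matrix with these as columns; its determinant is 0.
A zero determinant means the columns are linearly dependent.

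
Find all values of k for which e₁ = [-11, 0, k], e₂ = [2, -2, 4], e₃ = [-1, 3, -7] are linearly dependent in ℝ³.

The vectors are dependent exactly when the determinant of the matrix with rows e₁, e₂, e₃ vanishes.
Expanding, det = 4*k - 22.
Solving 4*k - 22 = 0 yields k = 11/2.

k = 11/2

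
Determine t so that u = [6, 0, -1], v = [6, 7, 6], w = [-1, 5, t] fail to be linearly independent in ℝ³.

t = 31/6

Place the vectors as rows of a 3×3 matrix; dependence ⇔ determinant zero.
Cofactor expansion gives det = 42*t - 217.
This vanishes exactly when t = 31/6.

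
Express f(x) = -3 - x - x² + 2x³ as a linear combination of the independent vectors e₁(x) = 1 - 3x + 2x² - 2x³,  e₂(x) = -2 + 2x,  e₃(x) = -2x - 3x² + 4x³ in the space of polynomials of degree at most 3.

f = e₁ + 2e₂ + e₃

Identify each element with its coordinate vector in ℝ⁴ via {1, x, …, x³}.
Set up the augmented matrix [e₁ | e₂ | e₃ | f] and row-reduce.
The system has the unique solution (α₁, α₂, α₃) = (1, 2, 1).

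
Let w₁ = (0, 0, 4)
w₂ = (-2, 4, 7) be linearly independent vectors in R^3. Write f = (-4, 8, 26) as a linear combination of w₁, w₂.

Write f = α₁w₁ + α₂w₂ and equate components.
The system has the unique solution (α₁, α₂) = (3, 2).

f = 3w₁ + 2w₂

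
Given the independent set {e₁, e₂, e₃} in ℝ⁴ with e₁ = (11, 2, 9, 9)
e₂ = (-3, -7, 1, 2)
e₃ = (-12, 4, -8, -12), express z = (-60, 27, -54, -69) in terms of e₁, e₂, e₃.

Solve the system with e₁, e₂, e₃ as columns and z as the right-hand side.
Row-reducing the augmented matrix gives the unique coefficients (a₁, a₂, a₃) = (-3, -3, 3).

z = -3e₁ - 3e₂ + 3e₃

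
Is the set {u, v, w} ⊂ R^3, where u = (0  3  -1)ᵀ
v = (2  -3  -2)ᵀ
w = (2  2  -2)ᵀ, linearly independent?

linearly independent

Form the 3×3 matrix with these as columns; its determinant is -10.
A nonzero determinant means the columns are linearly independent.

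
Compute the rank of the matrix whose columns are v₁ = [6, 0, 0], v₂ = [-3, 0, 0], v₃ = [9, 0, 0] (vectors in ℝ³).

Apply Gaussian elimination to the matrix whose rows are v₁, v₂, v₃.
There is 1 pivot column, so rank = 1.

1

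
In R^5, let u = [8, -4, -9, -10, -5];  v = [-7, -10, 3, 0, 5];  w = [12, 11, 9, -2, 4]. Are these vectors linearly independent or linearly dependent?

Row-reduce the matrix whose columns are u, v, w.
The reduction yields 3 nonzero rows, so the rank is 3.
Since rank = 3 (the number of vectors), the set is linearly independent.

linearly independent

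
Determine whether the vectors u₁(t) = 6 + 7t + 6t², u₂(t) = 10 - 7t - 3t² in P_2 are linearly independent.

linearly independent

Write each element as a coordinate vector in ℝ³ using {1, t, t²}.
Row-reduce the matrix whose columns are u₁, u₂.
The reduction yields 2 nonzero rows, so the rank is 2.
Since rank = 2 (the number of vectors), the set is linearly independent.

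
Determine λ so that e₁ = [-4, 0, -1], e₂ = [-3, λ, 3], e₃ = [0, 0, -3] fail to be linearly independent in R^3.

The vectors are dependent exactly when the determinant of the matrix with rows e₁, e₂, e₃ vanishes.
Expanding, det = 12*λ.
Solving 12*λ = 0 yields λ = 0.

λ = 0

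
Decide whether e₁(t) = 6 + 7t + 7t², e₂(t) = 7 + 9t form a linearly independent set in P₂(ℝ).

linearly independent

Take coordinates with respect to the standard basis {1, t, t²}.
Place the vectors as rows of a 2×3 matrix and reduce to echelon form.
The reduction yields 2 nonzero rows, so the rank is 2.
Since rank = 2 (the number of vectors), the set is linearly independent.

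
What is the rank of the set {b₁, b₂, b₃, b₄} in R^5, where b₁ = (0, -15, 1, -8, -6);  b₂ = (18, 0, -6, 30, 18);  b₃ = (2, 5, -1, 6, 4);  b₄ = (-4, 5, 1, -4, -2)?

Row-reduce the 4×5 matrix with these as rows.
Exactly 2 pivots survive; hence the rank is 2.

rank 2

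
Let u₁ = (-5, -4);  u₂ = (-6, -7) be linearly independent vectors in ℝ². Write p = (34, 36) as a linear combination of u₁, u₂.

Since u₁, u₂ are independent, the coefficients expressing p are uniquely determined by a linear system.
Back-substitution yields (α₁, α₂) = (-2, -4).

p = -2u₁ - 4u₂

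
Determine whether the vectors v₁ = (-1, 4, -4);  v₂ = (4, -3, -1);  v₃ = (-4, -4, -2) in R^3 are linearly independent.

The matrix [v₁|v₂|v₃] has determinant 158.
A nonzero determinant means the columns are linearly independent.

linearly independent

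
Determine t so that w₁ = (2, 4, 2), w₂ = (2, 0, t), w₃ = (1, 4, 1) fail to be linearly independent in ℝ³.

The vectors are dependent exactly when the determinant of the matrix with rows w₁, w₂, w₃ vanishes.
The determinant works out to 8 - 4*t.
Solving 8 - 4*t = 0 yields t = 2.

t = 2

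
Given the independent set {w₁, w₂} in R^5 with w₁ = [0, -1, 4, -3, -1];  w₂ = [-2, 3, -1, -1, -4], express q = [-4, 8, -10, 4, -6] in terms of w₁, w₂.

q = -2w₁ + 2w₂

Solve the system with w₁, w₂ as columns and q as the right-hand side.
Back-substitution yields (c₁, c₂) = (-2, 2).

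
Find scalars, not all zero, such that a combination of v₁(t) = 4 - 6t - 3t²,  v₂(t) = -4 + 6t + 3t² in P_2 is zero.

Pass to coordinate vectors relative to the basis {1, t, t²}.
Set up α₁v₁ + α₂v₂ = 0 and solve the homogeneous system.
A generator of the null space is (1, 1).

v₁ + v₂ = 0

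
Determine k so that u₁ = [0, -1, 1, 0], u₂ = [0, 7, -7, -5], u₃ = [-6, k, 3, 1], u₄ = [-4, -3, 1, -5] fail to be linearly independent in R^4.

Dependence holds iff the 4×4 matrix [u₁ u₂ u₃ u₄] is singular.
The determinant works out to -20*k - 120.
This vanishes exactly when k = -6.

k = -6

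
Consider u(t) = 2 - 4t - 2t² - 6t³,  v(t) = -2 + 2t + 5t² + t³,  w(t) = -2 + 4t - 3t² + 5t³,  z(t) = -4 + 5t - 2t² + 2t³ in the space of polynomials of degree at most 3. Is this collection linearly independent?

linearly independent

Take coordinates with respect to the standard basis {1, t, …, t³}.
Form the 4×4 matrix with these as columns; its determinant is -8.
A nonzero determinant means the columns are linearly independent.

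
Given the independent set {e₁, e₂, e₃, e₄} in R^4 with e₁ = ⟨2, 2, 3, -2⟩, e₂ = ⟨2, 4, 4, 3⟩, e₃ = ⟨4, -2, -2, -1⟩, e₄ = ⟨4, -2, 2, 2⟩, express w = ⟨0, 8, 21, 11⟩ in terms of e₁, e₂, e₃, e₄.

Since e₁, e₂, e₃, e₄ are independent, the coefficients expressing w are uniquely determined by a linear system.
Back-substitution yields (a₁, …, a₄) = (1, 1, -4, 3).

w = e₁ + e₂ - 4e₃ + 3e₄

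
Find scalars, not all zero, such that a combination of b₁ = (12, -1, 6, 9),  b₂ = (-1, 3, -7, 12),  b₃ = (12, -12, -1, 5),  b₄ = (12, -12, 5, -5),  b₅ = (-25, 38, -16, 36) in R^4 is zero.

Write the vectors as columns of a matrix and find a nonzero vector in its null space.
A generator of the null space is (1, 1, 0, -3, -1).

b₁ + b₂ - 3b₄ - b₅ = 0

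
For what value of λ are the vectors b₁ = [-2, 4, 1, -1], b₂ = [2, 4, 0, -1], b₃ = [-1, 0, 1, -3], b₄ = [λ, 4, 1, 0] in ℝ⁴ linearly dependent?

λ = -3

The vectors are dependent exactly when the determinant of the matrix with rows b₁, b₂, b₃, b₄ vanishes.
Cofactor expansion gives det = -12*λ - 36.
Solving -12*λ - 36 = 0 yields λ = -3.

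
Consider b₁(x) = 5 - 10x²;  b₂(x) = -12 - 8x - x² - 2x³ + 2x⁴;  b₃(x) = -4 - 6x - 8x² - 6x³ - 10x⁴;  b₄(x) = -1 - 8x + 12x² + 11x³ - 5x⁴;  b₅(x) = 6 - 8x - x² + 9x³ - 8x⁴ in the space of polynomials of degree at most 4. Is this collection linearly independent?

linearly independent

Take coordinates with respect to the standard basis {1, x, …, x⁴}.
The matrix [b₁|b₂|b₃|b₄|b₅] has determinant -14710.
A nonzero determinant means the columns are linearly independent.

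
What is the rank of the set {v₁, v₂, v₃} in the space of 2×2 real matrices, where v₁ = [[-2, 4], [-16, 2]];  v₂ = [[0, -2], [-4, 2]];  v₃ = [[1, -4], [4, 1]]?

Pass to coordinate vectors with respect to the basis {E₁₁, E₁₂, E₂₁, E₂₂}.
Put the 4×3 matrix [v₁|v₂|v₃] into echelon form.
Exactly 2 pivots survive; hence the rank is 2.

rank 2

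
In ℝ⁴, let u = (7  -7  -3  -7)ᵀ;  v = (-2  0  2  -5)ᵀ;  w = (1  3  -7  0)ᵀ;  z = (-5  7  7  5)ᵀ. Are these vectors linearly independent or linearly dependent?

linearly independent

Form the 4×4 matrix with these as columns; its determinant is -1512.
A nonzero determinant means the columns are linearly independent.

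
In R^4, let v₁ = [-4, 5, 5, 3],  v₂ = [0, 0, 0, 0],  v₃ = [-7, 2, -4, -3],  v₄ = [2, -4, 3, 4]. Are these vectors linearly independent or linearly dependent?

One of the vectors is the zero vector, so the set is linearly dependent.

linearly dependent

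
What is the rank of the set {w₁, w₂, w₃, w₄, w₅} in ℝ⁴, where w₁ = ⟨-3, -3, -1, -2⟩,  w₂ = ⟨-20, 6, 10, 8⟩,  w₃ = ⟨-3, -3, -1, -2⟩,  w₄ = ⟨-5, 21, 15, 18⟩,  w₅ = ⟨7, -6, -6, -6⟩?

rank 2

Row-reduce the 5×4 matrix with these as rows.
There are 2 pivot columns, so rank = 2.
(With 5 elements in a 4-dimensional space the rank is at most 4.)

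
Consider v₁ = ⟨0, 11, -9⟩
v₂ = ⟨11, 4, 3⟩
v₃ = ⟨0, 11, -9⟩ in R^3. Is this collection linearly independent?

linearly dependent

Two of the vectors are equal, giving an immediate dependence.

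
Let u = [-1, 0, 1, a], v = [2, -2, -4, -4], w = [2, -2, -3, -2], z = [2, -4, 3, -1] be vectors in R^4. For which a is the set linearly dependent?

The set is linearly dependent precisely when det[u; v; w; z] = 0.
Cofactor expansion gives det = -4*a - 22.
Solving -4*a - 22 = 0 yields a = -11/2.

a = -11/2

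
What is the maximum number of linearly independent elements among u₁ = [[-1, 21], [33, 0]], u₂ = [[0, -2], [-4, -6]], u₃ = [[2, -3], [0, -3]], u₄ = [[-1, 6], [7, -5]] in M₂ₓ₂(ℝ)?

Use coordinates relative to {E₁₁, E₁₂, E₂₁, E₂₂}.
Form the matrix with u₁, u₂, u₃, u₄ as columns and reduce.
Exactly 3 pivots survive; hence the rank is 3.

3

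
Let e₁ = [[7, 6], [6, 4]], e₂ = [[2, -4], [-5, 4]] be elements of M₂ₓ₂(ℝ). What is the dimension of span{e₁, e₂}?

dim = 2

Use coordinates relative to {E₁₁, E₁₂, E₂₁, E₂₂}.
Row-reduce the 2×4 matrix with these as rows.
Reduction leaves 2 leading entries, giving rank 2.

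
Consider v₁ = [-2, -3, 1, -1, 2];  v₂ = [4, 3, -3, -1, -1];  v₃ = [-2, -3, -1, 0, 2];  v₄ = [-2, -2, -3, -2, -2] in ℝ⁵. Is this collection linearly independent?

linearly independent

Place the vectors as rows of a 4×5 matrix and reduce to echelon form.
The reduction yields 4 nonzero rows, so the rank is 4.
Since rank = 4 (the number of vectors), the set is linearly independent.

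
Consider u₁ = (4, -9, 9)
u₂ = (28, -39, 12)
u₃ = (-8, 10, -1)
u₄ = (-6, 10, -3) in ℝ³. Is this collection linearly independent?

linearly dependent

There are 4 vectors in a 3-dimensional space, so they cannot be linearly independent.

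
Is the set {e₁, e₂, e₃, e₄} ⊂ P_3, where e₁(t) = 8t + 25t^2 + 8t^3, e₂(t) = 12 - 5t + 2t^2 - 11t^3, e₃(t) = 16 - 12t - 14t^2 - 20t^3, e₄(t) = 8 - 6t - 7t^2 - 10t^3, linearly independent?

Take coordinates with respect to the standard basis {1, t, …, t^3}.
One vector is a scalar multiple of another, so the set is dependent.

linearly dependent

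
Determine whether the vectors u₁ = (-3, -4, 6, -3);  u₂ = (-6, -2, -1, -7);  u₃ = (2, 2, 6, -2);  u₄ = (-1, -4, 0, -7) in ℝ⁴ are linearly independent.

Form the 4×4 matrix with these as columns; its determinant is 1568.
A nonzero determinant means the columns are linearly independent.

linearly independent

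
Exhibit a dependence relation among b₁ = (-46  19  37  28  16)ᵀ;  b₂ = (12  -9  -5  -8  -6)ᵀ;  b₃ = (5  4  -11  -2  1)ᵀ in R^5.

Solve the homogeneous system with b₁, b₂, b₃ as columns by row-reducing the coefficient matrix.
One solution (up to scaling) is (1, 3, 2).

b₁ + 3b₂ + 2b₃ = 0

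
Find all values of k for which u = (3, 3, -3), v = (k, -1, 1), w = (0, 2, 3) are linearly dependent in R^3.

The vectors are dependent exactly when the determinant of the matrix with rows u, v, w vanishes.
Expanding, det = -15*k - 15.
Solving -15*k - 15 = 0 yields k = -1.

k = -1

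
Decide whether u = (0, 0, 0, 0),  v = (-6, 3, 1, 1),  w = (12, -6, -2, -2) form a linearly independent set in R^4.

linearly dependent

One of the vectors is the zero vector, so the set is linearly dependent.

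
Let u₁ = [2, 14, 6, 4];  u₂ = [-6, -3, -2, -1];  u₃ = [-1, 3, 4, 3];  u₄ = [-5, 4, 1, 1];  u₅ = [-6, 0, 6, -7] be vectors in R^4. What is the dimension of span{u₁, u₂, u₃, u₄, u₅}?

4

Put the 4×5 matrix [u₁|u₂|u₃|u₄|u₅] into echelon form.
Exactly 4 pivots survive; hence the rank is 4.
(With 5 elements in a 4-dimensional space the rank is at most 4.)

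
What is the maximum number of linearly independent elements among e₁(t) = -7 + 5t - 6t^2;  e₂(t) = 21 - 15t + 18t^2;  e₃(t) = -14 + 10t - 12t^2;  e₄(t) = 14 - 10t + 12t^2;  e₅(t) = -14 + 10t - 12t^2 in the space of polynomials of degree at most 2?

1

Pass to coordinate vectors with respect to the basis {1, t, t^2}.
Apply Gaussian elimination to the matrix whose rows are e₁, e₂, e₃, e₄, e₅.
Exactly 1 pivot survives; hence the rank is 1.
(With 5 elements in a 3-dimensional space the rank is at most 3.)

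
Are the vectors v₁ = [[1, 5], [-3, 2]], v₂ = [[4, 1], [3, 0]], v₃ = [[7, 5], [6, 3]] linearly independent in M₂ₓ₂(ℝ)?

linearly independent

Write each element as a coordinate vector in ℝ⁴ using {E₁₁, E₁₂, E₂₁, E₂₂}.
Place the vectors as rows of a 3×4 matrix and reduce to echelon form.
The reduction yields 3 nonzero rows, so the rank is 3.
Since rank = 3 (the number of vectors), the set is linearly independent.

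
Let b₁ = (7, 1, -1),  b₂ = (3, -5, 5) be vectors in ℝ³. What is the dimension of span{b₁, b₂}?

dim = 2

Apply Gaussian elimination to the matrix whose rows are b₁, b₂.
Exactly 2 pivots survive; hence the rank is 2.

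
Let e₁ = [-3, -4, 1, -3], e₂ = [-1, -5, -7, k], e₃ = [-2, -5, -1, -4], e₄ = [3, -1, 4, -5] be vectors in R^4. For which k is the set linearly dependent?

k = -21/10

The set is linearly dependent precisely when det[e₁; e₂; e₃; e₄] = 0.
The determinant works out to 60*k + 126.
Solving 60*k + 126 = 0 yields k = -21/10.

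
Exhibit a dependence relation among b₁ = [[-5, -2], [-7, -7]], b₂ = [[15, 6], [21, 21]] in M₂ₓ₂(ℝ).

3b₁ + b₂ = 0

Pass to coordinate vectors relative to the basis {E₁₁, E₁₂, E₂₁, E₂₂}.
Solve the homogeneous system with b₁, b₂ as columns by row-reducing the coefficient matrix.
One solution (up to scaling) is (3, 1).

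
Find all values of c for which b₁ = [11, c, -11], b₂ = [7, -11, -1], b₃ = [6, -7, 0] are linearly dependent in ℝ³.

Dependence holds iff the 3×3 matrix [b₁ b₂ b₃] is singular.
Expanding, det = -6*c - 264.
This vanishes exactly when c = -44.

c = -44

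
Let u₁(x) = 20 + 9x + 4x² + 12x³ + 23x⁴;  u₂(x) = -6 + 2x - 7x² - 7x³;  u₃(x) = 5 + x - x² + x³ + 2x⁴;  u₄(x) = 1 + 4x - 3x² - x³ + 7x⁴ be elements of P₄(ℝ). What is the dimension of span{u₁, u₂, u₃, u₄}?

Pass to coordinate vectors with respect to the basis {1, x, …, x⁴}.
Apply Gaussian elimination to the matrix whose rows are u₁, u₂, u₃, u₄.
Reduction leaves 3 leading entries, giving rank 3.

dim = 3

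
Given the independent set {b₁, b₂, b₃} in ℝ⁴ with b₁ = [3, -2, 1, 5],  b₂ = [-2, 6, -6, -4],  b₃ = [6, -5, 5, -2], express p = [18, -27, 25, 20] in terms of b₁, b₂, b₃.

p = 2b₁ - 3b₂ + b₃

Solve the system with b₁, b₂, b₃ as columns and p as the right-hand side.
Back-substitution yields (c₁, c₂, c₃) = (2, -3, 1).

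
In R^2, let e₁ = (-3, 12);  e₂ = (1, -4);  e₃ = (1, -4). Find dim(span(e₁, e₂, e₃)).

Put the 2×3 matrix [e₁|e₂|e₃] into echelon form.
Exactly 1 pivot survives; hence the rank is 1.
(With 3 elements in a 2-dimensional space the rank is at most 2.)

dim = 1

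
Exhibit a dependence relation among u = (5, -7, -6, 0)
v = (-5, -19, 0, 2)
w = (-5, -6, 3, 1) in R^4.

u - v + 2w = 0

Row-reduce the matrix with u, v, w as columns; the null space gives the coefficients.
A generator of the null space is (1, -1, 2).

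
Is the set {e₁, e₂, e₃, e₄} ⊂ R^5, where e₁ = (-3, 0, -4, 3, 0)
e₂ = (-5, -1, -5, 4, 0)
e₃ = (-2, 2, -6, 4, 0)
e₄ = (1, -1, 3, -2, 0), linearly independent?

linearly dependent

One vector is a scalar multiple of another, so the set is dependent.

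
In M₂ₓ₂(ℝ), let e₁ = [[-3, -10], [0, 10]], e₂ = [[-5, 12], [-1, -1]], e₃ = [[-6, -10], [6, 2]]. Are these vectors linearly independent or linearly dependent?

linearly independent

Write each element as a coordinate vector in ℝ⁴ using {E₁₁, E₁₂, E₂₁, E₂₂}.
Row-reduce the matrix whose columns are e₁, e₂, e₃.
The reduction yields 3 nonzero rows, so the rank is 3.
Since rank = 3 (the number of vectors), the set is linearly independent.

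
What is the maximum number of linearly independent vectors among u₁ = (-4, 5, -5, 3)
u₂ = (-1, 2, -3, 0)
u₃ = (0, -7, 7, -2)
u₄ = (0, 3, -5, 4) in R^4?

4

Row-reduce the 4×4 matrix with these as rows.
The echelon form has 4 nonzero rows, so the rank is 4.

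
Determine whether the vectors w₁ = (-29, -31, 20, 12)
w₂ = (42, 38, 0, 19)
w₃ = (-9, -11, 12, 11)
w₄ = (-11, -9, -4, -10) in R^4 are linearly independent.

linearly dependent

Form the 4×4 matrix with these as columns; its determinant is 0.
A zero determinant means the columns are linearly dependent.
Indeed 3w₁ + w₂ - 5w₃ = 0.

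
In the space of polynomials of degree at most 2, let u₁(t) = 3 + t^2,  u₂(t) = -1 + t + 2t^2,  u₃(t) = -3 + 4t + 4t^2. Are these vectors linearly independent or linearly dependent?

Write each element as a coordinate vector in ℝ³ using {1, t, t^2}.
Form the 3×3 matrix with these as columns; its determinant is -13.
A nonzero determinant means the columns are linearly independent.

linearly independent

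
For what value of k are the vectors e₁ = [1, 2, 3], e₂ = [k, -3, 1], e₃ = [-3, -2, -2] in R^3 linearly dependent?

k = -25/2

Dependence holds iff the 3×3 matrix [e₁ e₂ e₃] is singular.
Expanding, det = -2*k - 25.
Solving -2*k - 25 = 0 yields k = -25/2.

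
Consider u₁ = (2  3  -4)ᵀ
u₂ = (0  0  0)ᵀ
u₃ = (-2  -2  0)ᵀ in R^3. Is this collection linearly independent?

linearly dependent

One of the vectors is the zero vector, so the set is linearly dependent.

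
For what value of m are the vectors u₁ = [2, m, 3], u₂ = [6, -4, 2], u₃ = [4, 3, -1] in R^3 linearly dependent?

The set is linearly dependent precisely when det[u₁; u₂; u₃] = 0.
Cofactor expansion gives det = 14*m + 98.
Solving 14*m + 98 = 0 yields m = -7.

m = -7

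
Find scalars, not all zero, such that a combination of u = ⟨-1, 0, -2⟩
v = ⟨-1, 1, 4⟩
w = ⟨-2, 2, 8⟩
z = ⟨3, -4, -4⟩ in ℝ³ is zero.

Write the vectors as columns of a matrix and find a nonzero vector in its null space.
A generator of the null space is (0, 2, -1, 0).

2v - w = 0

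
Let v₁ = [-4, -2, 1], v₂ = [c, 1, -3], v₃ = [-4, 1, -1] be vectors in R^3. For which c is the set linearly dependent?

c = -28

Place the vectors as rows of a 3×3 matrix; dependence ⇔ determinant zero.
Cofactor expansion gives det = -c - 28.
This vanishes exactly when c = -28.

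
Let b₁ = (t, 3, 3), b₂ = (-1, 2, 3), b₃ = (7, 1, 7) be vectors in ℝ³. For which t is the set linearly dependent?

t = -39/11

The set is linearly dependent precisely when det[b₁; b₂; b₃] = 0.
The determinant works out to 11*t + 39.
Setting this to zero gives t = -39/11.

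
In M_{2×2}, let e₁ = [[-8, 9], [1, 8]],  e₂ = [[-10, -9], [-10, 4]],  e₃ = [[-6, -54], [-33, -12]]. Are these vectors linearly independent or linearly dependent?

linearly dependent

Write each element as a coordinate vector in ℝ⁴ using {E₁₁, E₁₂, E₂₁, E₂₂}.
Row-reduce the matrix whose columns are e₁, e₂, e₃.
The reduction yields 2 nonzero rows, so the rank is 2.
Since rank 2 < 3, the set is linearly dependent.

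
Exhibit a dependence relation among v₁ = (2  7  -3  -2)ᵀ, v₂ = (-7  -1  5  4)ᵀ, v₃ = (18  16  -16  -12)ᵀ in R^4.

2v₁ - 2v₂ - v₃ = 0

Set up α₁v₁ + … + α₃v₃ = 0 and solve the homogeneous system.
A generator of the null space is (2, -2, -1).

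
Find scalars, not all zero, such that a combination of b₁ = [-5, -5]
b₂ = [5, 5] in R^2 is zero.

Write the vectors as columns of a matrix and find a nonzero vector in its null space.
A generator of the null space is (1, 1).

b₁ + b₂ = 0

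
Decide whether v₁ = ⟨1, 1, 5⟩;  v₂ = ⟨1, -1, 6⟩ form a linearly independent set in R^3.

linearly independent

Row-reduce the matrix whose columns are v₁, v₂.
The reduction yields 2 nonzero rows, so the rank is 2.
Since rank = 2 (the number of vectors), the set is linearly independent.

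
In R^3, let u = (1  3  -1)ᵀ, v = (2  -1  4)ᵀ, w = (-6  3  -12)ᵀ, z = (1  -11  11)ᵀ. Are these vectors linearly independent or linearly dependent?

There are 4 vectors in a 3-dimensional space, so they cannot be linearly independent.

linearly dependent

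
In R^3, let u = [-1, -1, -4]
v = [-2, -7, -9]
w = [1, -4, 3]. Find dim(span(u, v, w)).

Row-reduce the 3×3 matrix with these as rows.
There are 2 pivot columns, so rank = 2.

dim = 2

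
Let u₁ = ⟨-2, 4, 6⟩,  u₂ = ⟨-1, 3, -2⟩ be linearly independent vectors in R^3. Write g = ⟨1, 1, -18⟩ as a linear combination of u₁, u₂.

Set up the augmented matrix [u₁ | u₂ | g] and row-reduce.
Back-substitution yields (a₁, a₂) = (-2, 3).

g = -2u₁ + 3u₂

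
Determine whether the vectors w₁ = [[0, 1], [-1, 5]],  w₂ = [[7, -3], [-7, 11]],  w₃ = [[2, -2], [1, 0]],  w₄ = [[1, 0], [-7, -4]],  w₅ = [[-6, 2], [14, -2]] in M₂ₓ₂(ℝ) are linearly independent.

Take coordinates with respect to the standard basis {E₁₁, E₁₂, E₂₁, E₂₂}.
There are 5 vectors in a 4-dimensional space, so they cannot be linearly independent.

linearly dependent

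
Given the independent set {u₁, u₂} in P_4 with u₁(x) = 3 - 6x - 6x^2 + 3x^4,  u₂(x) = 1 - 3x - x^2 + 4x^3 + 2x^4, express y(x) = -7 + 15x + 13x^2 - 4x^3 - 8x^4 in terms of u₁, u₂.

y = -2u₁ - u₂

Identify each element with its coordinate vector in ℝ⁵ via {1, x, …, x^4}.
Since u₁, u₂ are independent, the coefficients expressing y are uniquely determined by a linear system.
The system has the unique solution (α₁, α₂) = (-2, -1).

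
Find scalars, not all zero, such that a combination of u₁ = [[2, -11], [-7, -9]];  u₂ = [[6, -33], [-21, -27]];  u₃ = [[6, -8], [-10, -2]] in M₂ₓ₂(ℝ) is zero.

Pass to coordinate vectors relative to the basis {E₁₁, E₁₂, E₂₁, E₂₂}.
Row-reduce the matrix with u₁, u₂, u₃ as columns; the null space gives the coefficients.
One solution (up to scaling) is (3, -1, 0).

3u₁ - u₂ = 0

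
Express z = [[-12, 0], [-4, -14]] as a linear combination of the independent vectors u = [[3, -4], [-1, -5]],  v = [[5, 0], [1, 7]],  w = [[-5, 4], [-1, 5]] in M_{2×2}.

z = u - 2v + w

Identify each element with its coordinate vector in ℝ⁴ via {E₁₁, E₁₂, E₂₁, E₂₂}.
Set up the augmented matrix [u | v | w | z] and row-reduce.
Back-substitution yields (α₁, α₂, α₃) = (1, -2, 1).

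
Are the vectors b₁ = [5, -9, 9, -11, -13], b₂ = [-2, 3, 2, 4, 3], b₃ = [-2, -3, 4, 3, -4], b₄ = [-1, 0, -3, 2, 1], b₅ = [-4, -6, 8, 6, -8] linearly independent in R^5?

Form the 5×5 matrix with these as columns; its determinant is 0.
A zero determinant means the columns are linearly dependent.

linearly dependent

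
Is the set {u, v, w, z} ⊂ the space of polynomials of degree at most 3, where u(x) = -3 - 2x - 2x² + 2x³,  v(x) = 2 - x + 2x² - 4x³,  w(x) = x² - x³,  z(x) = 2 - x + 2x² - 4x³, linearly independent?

linearly dependent

Write each element as a coordinate vector in ℝ⁴ using {1, x, …, x³}.
Two of the vectors are equal, giving an immediate dependence.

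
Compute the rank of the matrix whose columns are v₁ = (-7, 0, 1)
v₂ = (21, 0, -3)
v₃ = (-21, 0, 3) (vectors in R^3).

Put the 3×3 matrix [v₁|v₂|v₃] into echelon form.
The echelon form has 1 nonzero row, so the rank is 1.

rank 1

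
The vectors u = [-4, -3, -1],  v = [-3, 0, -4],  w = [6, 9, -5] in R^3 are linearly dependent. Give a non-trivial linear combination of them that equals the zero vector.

Set up α₁u + … + α₃w = 0 and solve the homogeneous system.
The free variable yields coefficients (3, -2, 1) (any nonzero multiple also works).

3u - 2v + w = 0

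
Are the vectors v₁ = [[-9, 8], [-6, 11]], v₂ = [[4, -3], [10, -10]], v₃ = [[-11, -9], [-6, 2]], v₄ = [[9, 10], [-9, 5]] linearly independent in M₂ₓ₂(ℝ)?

Write each element as a coordinate vector in ℝ⁴ using {E₁₁, E₁₂, E₂₁, E₂₂}.
Row-reduce the matrix whose columns are v₁, v₂, v₃, v₄.
The reduction yields 4 nonzero rows, so the rank is 4.
Since rank = 4 (the number of vectors), the set is linearly independent.

linearly independent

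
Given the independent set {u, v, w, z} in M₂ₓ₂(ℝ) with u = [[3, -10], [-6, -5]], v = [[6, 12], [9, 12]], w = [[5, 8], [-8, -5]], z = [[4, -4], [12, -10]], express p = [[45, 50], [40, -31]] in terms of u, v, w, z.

p = -u + 2v + 4w + 4z

Identify each element with its coordinate vector in ℝ⁴ via {E₁₁, E₁₂, E₂₁, E₂₂}.
Set up the augmented matrix [u | v | w | z | p] and row-reduce.
Back-substitution yields (c₁, …, c₄) = (-1, 2, 4, 4).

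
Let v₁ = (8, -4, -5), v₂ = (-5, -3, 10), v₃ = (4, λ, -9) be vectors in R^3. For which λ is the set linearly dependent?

Dependence holds iff the 3×3 matrix [v₁ v₂ v₃] is singular.
Cofactor expansion gives det = 176 - 55*λ.
This vanishes exactly when λ = 16/5.

λ = 16/5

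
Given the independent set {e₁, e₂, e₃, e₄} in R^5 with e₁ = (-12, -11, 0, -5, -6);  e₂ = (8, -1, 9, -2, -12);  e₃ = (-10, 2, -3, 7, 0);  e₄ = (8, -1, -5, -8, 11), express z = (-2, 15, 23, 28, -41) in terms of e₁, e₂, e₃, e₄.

Solve the system with e₁, e₂, e₃, e₄ as columns and z as the right-hand side.
Back-substitution yields (a₁, …, a₄) = (-1, 3, 3, -1).

z = -e₁ + 3e₂ + 3e₃ - e₄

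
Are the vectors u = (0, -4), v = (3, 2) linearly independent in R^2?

linearly independent

Place the vectors as rows of a 2×2 matrix and reduce to echelon form.
The reduction yields 2 nonzero rows, so the rank is 2.
Since rank = 2 (the number of vectors), the set is linearly independent.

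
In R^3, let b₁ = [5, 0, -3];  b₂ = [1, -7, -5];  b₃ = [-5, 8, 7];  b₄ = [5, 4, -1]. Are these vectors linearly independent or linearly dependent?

linearly dependent

There are 4 vectors in a 3-dimensional space, so they cannot be linearly independent.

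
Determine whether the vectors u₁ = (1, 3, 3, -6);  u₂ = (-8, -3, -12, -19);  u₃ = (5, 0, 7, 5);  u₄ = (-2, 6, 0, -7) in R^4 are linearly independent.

linearly dependent

The matrix [u₁|u₂|u₃|u₄] has determinant 0.
A zero determinant means the columns are linearly dependent.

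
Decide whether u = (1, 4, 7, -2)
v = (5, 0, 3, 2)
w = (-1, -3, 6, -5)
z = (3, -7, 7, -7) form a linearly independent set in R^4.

linearly independent

Place the vectors as rows of a 4×4 matrix and reduce to echelon form.
The reduction yields 4 nonzero rows, so the rank is 4.
Since rank = 4 (the number of vectors), the set is linearly independent.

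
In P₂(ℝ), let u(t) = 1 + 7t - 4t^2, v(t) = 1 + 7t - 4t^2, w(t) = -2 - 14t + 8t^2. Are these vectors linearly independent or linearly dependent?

linearly dependent

Write each element as a coordinate vector in ℝ³ using {1, t, t^2}.
Row-reduce the matrix whose columns are u, v, w.
The reduction yields 1 nonzero row, so the rank is 1.
Since rank 1 < 3, the set is linearly dependent.
Indeed u - v = 0.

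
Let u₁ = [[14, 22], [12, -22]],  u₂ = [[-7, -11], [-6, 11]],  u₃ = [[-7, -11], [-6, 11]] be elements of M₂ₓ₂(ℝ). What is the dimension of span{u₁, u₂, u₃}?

Pass to coordinate vectors with respect to the basis {E₁₁, E₁₂, E₂₁, E₂₂}.
Put the 4×3 matrix [u₁|u₂|u₃] into echelon form.
The echelon form has 1 nonzero row, so the rank is 1.

dim = 1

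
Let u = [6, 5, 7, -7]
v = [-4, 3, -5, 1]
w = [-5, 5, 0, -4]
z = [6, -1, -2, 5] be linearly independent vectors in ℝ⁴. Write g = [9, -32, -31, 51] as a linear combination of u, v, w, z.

Solve the system with u, v, w, z as columns and g as the right-hand side.
Row-reducing the augmented matrix gives the unique coefficients (α₁, …, α₄) = (-4, -1, -1, 4).

g = -4u - v - w + 4z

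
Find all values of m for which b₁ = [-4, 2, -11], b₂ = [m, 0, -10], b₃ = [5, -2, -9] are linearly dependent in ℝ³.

The vectors are dependent exactly when the determinant of the matrix with rows b₁, b₂, b₃ vanishes.
Cofactor expansion gives det = 40*m - 20.
Solving 40*m - 20 = 0 yields m = 1/2.

m = 1/2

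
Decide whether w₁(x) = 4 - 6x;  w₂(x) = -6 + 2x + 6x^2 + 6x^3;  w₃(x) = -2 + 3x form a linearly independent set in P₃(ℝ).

Write each element as a coordinate vector in ℝ⁴ using {1, x, …, x^3}.
Row-reduce the matrix whose columns are w₁, w₂, w₃.
The reduction yields 2 nonzero rows, so the rank is 2.
Since rank 2 < 3, the set is linearly dependent.
Indeed w₁ + 2w₃ = 0.

linearly dependent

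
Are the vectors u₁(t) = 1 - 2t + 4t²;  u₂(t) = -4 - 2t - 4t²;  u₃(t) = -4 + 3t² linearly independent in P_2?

linearly independent

Take coordinates with respect to the standard basis {1, t, t²}.
Place the vectors as rows of a 3×3 matrix and reduce to echelon form.
The reduction yields 3 nonzero rows, so the rank is 3.
Since rank = 3 (the number of vectors), the set is linearly independent.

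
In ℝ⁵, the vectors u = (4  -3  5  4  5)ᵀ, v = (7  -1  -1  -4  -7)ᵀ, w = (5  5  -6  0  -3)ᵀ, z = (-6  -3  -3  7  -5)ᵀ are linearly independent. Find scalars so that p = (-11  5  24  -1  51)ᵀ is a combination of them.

p = u - 4v - w - 3z

Solve the system with u, v, w, z as columns and p as the right-hand side.
The system has the unique solution (c₁, …, c₄) = (1, -4, -1, -3).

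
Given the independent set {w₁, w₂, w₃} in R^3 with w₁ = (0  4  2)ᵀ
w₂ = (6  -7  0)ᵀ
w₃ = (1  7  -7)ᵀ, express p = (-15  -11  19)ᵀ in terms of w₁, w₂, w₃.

Since w₁, w₂, w₃ are independent, the coefficients expressing p are uniquely determined by a linear system.
Back-substitution yields (a₁, a₂, a₃) = (-1, -2, -3).

p = -w₁ - 2w₂ - 3w₃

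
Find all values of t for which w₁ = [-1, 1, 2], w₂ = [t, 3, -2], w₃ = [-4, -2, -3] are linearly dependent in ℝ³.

The set is linearly dependent precisely when det[w₁; w₂; w₃] = 0.
The determinant works out to 45 - t.
Solving 45 - t = 0 yields t = 45.

t = 45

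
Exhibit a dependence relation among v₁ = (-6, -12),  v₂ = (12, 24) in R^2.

Row-reduce the matrix with v₁, v₂ as columns; the null space gives the coefficients.
The free variable yields coefficients (2, 1) (any nonzero multiple also works).

2v₁ + v₂ = 0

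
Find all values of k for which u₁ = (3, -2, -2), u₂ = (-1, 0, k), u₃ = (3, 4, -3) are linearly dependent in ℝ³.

Dependence holds iff the 3×3 matrix [u₁ u₂ u₃] is singular.
The determinant works out to 14 - 18*k.
Setting this to zero gives k = 7/9.

k = 7/9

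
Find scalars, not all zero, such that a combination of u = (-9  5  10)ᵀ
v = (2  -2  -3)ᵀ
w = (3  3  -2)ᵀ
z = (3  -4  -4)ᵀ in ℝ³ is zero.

Set up α₁u + … + α₄z = 0 and solve the homogeneous system.
The free variable yields coefficients (1, 0, 1, 2) (any nonzero multiple also works).

u + w + 2z = 0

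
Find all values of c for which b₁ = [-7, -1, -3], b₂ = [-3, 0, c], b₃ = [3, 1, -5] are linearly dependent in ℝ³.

c = -6

The set is linearly dependent precisely when det[b₁; b₂; b₃] = 0.
Expanding, det = 4*c + 24.
Setting this to zero gives c = -6.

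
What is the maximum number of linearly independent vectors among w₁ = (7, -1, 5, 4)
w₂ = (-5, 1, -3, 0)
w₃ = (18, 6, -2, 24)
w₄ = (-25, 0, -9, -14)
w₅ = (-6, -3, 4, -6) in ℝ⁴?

Put the 4×5 matrix [w₁|w₂|w₃|w₄|w₅] into echelon form.
The echelon form has 3 nonzero rows, so the rank is 3.
(With 5 elements in a 4-dimensional space the rank is at most 4.)

3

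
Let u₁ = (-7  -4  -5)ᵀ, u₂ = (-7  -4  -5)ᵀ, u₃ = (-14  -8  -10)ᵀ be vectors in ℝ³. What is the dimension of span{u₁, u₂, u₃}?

Put the 3×3 matrix [u₁|u₂|u₃] into echelon form.
The echelon form has 1 nonzero row, so the rank is 1.

dim = 1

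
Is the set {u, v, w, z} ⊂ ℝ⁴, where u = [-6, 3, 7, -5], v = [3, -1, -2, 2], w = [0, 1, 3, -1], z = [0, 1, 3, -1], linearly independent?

linearly dependent

Two of the vectors are equal, giving an immediate dependence.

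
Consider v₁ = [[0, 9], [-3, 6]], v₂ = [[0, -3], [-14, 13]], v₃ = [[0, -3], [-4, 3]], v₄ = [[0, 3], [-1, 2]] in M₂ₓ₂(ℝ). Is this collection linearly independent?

Write each element as a coordinate vector in ℝ⁴ using {E₁₁, E₁₂, E₂₁, E₂₂}.
Place the vectors as rows of a 4×4 matrix and reduce to echelon form.
The reduction yields 2 nonzero rows, so the rank is 2.
Since rank 2 < 4, the set is linearly dependent.
Indeed 2v₁ - 3v₂ + 9v₃ = 0.

linearly dependent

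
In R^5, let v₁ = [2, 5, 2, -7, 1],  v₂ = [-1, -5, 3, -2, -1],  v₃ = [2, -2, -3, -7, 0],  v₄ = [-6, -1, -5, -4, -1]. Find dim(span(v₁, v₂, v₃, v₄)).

Apply Gaussian elimination to the matrix whose rows are v₁, v₂, v₃, v₄.
The echelon form has 4 nonzero rows, so the rank is 4.

4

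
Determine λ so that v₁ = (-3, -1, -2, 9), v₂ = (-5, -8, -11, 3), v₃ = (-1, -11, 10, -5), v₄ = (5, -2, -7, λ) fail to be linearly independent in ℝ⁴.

λ = -25

The set is linearly dependent precisely when det[v₁; v₂; v₃; v₄] = 0.
The determinant works out to 448*λ + 11200.
Setting this to zero gives λ = -25.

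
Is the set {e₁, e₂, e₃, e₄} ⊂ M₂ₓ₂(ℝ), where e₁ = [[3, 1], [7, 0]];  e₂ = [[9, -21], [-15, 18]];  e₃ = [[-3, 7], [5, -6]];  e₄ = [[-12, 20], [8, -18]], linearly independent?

Take coordinates with respect to the standard basis {E₁₁, E₁₂, E₂₁, E₂₂}.
Row-reduce the matrix whose columns are e₁, e₂, e₃, e₄.
The reduction yields 2 nonzero rows, so the rank is 2.
Since rank 2 < 4, the set is linearly dependent.
Indeed e₂ + 3e₃ = 0.

linearly dependent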